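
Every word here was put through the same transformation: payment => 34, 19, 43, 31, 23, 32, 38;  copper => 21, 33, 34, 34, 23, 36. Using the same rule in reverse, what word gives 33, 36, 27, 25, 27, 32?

origin

p is letter #16 and maps to 34: an offset of 18. The number is (letter's place in the alphabet, a=1) + 18.
Reversing it on 33, 36, 27, 25, 27, 32: 33→(33−18)÷1=15=o, 36→(36−18)÷1=18=r, 27→(27−18)÷1=9=i, 25→(25−18)÷1=7=g, 27→(27−18)÷1=9=i, 32→(32−18)÷1=14=n.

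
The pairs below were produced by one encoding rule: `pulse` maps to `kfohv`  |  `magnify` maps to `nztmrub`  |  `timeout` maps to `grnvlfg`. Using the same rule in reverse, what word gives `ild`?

row

Each pair mirrors across the alphabet (p↔k, u↔f, l↔o): positions sum to 25. Letters are reflected about the middle of the alphabet (position → 25−position): Atbash.
Reversing it on ild: i↔r, l↔o, d↔w.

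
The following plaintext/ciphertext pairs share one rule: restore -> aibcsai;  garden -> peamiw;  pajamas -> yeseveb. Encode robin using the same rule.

askmw

The shift depends on letter class: consonant r→a is +9, but vowel e→i is +4. Two shifts are in play — +4 for a/e/i/o/u, +9 for every other letter.
On robin: r(cons)+9=a, o(vowel)+4=s, b(cons)+9=k, i(vowel)+4=m, n(cons)+9=w.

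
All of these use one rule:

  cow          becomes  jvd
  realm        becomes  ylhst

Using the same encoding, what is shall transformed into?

Compare letters: c→j is +7, o→v is +7, w→d is +7 — a constant shift. This is a Caesar cipher with shift 7.
For shall: s+7=z, h+7=o, a+7=h, l+7=s, l+7=s.

zohss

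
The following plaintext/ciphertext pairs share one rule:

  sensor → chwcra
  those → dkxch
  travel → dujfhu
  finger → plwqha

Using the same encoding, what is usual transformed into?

evdko

Shifts by position in sensor: pos 0: s→c (+10), pos 1: e→h (+3), pos 2: n→w (+9), pos 3: s→c (+10), pos 4: o→r (+3), pos 5: r→a (+9) — repeating every 3. It's a Vigenère-style cipher with numeric key [10,3,9]: position i shifts by key[i mod 3].
On usual: u+10=e, s+3=v, u+9=d, a+10=k, l+3=o.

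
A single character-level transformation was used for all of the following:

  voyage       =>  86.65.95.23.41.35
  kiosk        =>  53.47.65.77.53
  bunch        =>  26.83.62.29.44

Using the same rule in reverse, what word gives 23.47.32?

v(#22)→86 and o(#15)→65: differences scale by 3, so n = 3·pos + 20. Each letter becomes 3×(its alphabet position, a=1..z=26) + 20.
Decoding 23.47.32: 23→(23−20)÷3=1=a, 47→(47−20)÷3=9=i, 32→(32−20)÷3=4=d.

aid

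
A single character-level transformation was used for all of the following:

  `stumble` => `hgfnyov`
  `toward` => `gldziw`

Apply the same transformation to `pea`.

Each pair mirrors across the alphabet (s↔h, t↔g, u↔f): positions sum to 25. Each letter is replaced by its mirror in the alphabet: a↔z, b↔y, c↔x, and so on (the Atbash cipher).
Applying it to pea: p↔k, e↔v, a↔z.

kvz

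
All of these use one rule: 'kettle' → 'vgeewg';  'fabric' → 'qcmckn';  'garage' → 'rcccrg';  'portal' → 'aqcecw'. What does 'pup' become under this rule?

awa

The shift depends on letter class: consonant k→v is +11, but vowel e→g is +2. Two shifts are in play — +2 for a/e/i/o/u, +11 for every other letter.
On pup: p(cons)+11=a, u(vowel)+2=w, p(cons)+11=a.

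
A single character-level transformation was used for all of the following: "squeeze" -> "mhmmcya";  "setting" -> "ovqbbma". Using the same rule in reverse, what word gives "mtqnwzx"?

The output letters match the input read backwards, each shifted +8: squeeze reversed is ezeeuqs. Two steps: reverse the string, then apply a Caesar shift of +8.
Undoing it on mtqnwzx: shift back: m−8=e, t−8=l, q−8=i, n−8=f, w−8=o, z−8=r, x−8=p → eliforp; then reverse → profile.

profile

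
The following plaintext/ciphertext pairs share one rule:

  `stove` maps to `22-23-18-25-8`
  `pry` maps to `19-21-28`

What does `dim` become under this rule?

s is letter #19 and maps to 22: an offset of 3. The number is (letter's place in the alphabet, a=1) + 3.
Applying it to dim: d=4→7, i=9→12, m=13→16.

7-12-16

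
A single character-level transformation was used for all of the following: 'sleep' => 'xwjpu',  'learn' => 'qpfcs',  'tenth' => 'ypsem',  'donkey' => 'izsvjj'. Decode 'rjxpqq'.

Shifts by position in sleep: pos 0: s→x (+5), pos 1: l→w (+11), pos 2: e→j (+5), pos 3: e→p (+11) — repeating every 2. The shifts repeat in a cycle of length 2: positions 0,1,… shift by +5, +11, then the pattern repeats.
Reversing it on rjxpqq: r−5=m, j−11=y, x−5=s, p−11=e, q−5=l, q−11=f.

myself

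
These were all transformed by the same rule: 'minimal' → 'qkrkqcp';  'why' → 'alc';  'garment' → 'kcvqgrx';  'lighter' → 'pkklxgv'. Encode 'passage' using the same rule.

tcwwckg

Vowels shift forward by 2 and consonants shift forward by 4.
On passage: p(cons)+4=t, a(vowel)+2=c, s(cons)+4=w, s(cons)+4=w, a(vowel)+2=c, g(cons)+4=k, e(vowel)+2=g.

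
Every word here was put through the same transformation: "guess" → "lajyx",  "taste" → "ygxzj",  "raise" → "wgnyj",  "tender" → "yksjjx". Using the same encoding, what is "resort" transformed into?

Shifts by position in guess: pos 0: g→l (+5), pos 1: u→a (+6), pos 2: e→j (+5), pos 3: s→y (+6) — repeating every 2. It's a Vigenère-style cipher with numeric key [5,6]: position i shifts by key[i mod 2].
On resort: r+5=w, e+6=k, s+5=x, o+6=u, r+5=w, t+6=z.

wkxuwz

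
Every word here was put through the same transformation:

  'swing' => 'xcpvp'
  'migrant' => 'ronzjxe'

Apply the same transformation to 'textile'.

ykebrvp

In swing: s→x is +5, w→c is +6, i→p is +7, n→v is +8 — the shift increases by 1 each position. Each letter shifts forward by (position + 5), i.e. 5, 6, 7, … — the shift grows by one for each successive letter.
Applying it to textile: t+5=y, e+6=k, x+7=e, t+8=b, i+9=r, l+10=v, e+11=p.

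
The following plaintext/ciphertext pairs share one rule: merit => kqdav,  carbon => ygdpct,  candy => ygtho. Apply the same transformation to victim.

nayvak

Each letter's alphabet position (a=0..z=25) is mapped through 9·x+6 mod 26 — an affine cipher.
For victim: v(21)→9·21+6≡13=n; i(8)→9·8+6≡0=a; c(2)→9·2+6≡24=y; t(19)→9·19+6≡21=v; i(8)→9·8+6≡0=a; m(12)→9·12+6≡10=k (all mod 26).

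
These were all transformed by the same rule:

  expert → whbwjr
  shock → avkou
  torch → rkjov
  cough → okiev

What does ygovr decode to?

e(4)→w(22) and x(23)→h(7) fit y≡17x+6 (mod 26); the inverse of 17 mod 26 is 23. Treating letters as 0–25, the rule is x ↦ 17x + 6 (mod 26).
Decoding ygovr: y(24)→23·(24−6)≡24=y; g(6)→23·(6−6)≡0=a; o(14)→23·(14−6)≡2=c; v(21)→23·(21−6)≡7=h; r(17)→23·(17−6)≡19=t (all mod 26).

yacht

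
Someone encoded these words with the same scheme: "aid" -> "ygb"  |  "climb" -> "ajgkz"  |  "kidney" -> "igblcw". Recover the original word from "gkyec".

Compare letters: a→y is +24, i→g is +24, d→b is +24 — a constant shift. Every letter moves 24 places later in the alphabet, wrapping around z→a.
Reversing it on gkyec: g−24=i, k−24=m, y−24=a, e−24=g, c−24=e.

image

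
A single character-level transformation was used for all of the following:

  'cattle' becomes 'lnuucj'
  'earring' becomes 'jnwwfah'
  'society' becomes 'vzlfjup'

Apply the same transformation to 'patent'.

c(2)→l(11) and a(0)→n(13) fit y≡25x+13 (mod 26); the inverse of 25 mod 26 is 25. Each letter's alphabet position (a=0..z=25) is mapped through 25·x+13 mod 26 — an affine cipher.
Applying it to patent: p(15)→25·15+13≡24=y; a(0)→25·0+13≡13=n; t(19)→25·19+13≡20=u; e(4)→25·4+13≡9=j; n(13)→25·13+13≡0=a; t(19)→25·19+13≡20=u (all mod 26).

ynujau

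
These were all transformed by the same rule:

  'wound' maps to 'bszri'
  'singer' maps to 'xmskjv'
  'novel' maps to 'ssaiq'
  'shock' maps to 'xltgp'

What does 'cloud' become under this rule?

hptyi

Shifts by position in wound: pos 0: w→b (+5), pos 1: o→s (+4), pos 2: u→z (+5), pos 3: n→r (+4) — repeating every 2. It's a Vigenère-style cipher with numeric key [5,4]: position i shifts by key[i mod 2].
For cloud: c+5=h, l+4=p, o+5=t, u+4=y, d+5=i.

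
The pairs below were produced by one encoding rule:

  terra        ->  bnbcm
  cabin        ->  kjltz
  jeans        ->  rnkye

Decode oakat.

graph

In terra: t→b is +8, e→n is +9, r→b is +10, r→c is +11 — the shift increases by 1 each position. The shift increases by 1 at each position, starting from +8: 8, 9, 10, ….
Decoding oakat: o−8=g, a−9=r, k−10=a, a−11=p, t−12=h.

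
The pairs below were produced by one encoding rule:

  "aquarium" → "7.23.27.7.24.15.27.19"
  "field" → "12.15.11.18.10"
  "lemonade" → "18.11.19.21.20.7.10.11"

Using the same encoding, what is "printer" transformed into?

a is letter #1 and maps to 7: an offset of 6. Letters become their 1-based position plus 6 (so a→7, b→8, …).
Applying it to printer: p=16→22, r=18→24, i=9→15, n=14→20, t=20→26, e=5→11, r=18→24.

22.24.15.20.26.11.24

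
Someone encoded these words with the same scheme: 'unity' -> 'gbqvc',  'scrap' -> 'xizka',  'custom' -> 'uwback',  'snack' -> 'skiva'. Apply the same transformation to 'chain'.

The output letters match the input read backwards, each shifted +8: unity reversed is ytinu. Read the word backwards and shift each letter +8.
For chain: reverse → niahc; then shift: n+8=v, i+8=q, a+8=i, h+8=p, c+8=k.

vqipk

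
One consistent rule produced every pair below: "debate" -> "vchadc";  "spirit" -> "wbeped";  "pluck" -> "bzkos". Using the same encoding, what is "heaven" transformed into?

xcarcn

d(3)→v(21) and e(4)→c(2) fit y≡7x+0 (mod 26); the inverse of 7 mod 26 is 15. This is an affine cipher: with a=0,…,z=25, each position x becomes (7x+0) mod 26.
Applying it to heaven: h(7)→7·7+0≡23=x; e(4)→7·4+0≡2=c; a(0)→7·0+0≡0=a; v(21)→7·21+0≡17=r; e(4)→7·4+0≡2=c; n(13)→7·13+0≡13=n (all mod 26).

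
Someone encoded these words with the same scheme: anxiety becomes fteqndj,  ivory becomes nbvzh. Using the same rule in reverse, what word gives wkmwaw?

reform

In anxiety: a→f is +5, n→t is +6, x→e is +7, i→q is +8 — the shift increases by 1 each position. Letter i (0-indexed) is shifted by i+5, so successive shifts are 5, 6, 7, ….
Reversing it on wkmwaw: w−5=r, k−6=e, m−7=f, w−8=o, a−9=r, w−10=m.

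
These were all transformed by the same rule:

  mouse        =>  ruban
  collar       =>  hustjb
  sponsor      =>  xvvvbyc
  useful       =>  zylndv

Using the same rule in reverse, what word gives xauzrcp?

sunrise

In mouse: m→r is +5, o→u is +6, u→b is +7, s→a is +8 — the shift increases by 1 each position. Each letter shifts forward by (position + 5), i.e. 5, 6, 7, … — the shift grows by one for each successive letter.
Undoing it on xauzrcp: x−5=s, a−6=u, u−7=n, z−8=r, r−9=i, c−10=s, p−11=e.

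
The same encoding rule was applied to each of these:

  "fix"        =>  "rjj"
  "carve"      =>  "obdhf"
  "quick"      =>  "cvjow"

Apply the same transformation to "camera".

The rule splits by letter class: vowels +1, consonants +12.
On camera: c(cons)+12=o, a(vowel)+1=b, m(cons)+12=y, e(vowel)+1=f, r(cons)+12=d, a(vowel)+1=b.

obyfdb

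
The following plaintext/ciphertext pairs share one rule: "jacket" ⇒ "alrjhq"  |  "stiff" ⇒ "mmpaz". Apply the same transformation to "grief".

The output letters match the input read backwards, each shifted +7: jacket reversed is tekcaj. Two steps: reverse the string, then apply a Caesar shift of +7.
For grief: reverse → feirg; then shift: f+7=m, e+7=l, i+7=p, r+7=y, g+7=n.

mlpyn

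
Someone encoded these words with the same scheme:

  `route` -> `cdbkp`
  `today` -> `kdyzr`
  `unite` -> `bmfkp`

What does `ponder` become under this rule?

r(17)→c(2) and o(14)→d(3) fit y≡17x+25 (mod 26); the inverse of 17 mod 26 is 23. Treating letters as 0–25, the rule is x ↦ 17x + 25 (mod 26).
Applying it to ponder: p(15)→17·15+25≡20=u; o(14)→17·14+25≡3=d; n(13)→17·13+25≡12=m; d(3)→17·3+25≡24=y; e(4)→17·4+25≡15=p; r(17)→17·17+25≡2=c (all mod 26).

udmypc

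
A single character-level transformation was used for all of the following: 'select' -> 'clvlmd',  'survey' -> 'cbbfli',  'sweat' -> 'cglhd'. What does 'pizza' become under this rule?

Two shifts are in play — +7 for a/e/i/o/u, +10 for every other letter.
Applying it to pizza: p(cons)+10=z, i(vowel)+7=p, z(cons)+10=j, z(cons)+10=j, a(vowel)+7=h.

zpjjh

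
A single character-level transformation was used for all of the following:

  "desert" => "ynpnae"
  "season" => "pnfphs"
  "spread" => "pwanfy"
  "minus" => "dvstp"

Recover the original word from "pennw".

steep

d(3)→y(24) and e(4)→n(13) fit y≡15x+5 (mod 26); the inverse of 15 mod 26 is 7. Each letter's alphabet position (a=0..z=25) is mapped through 15·x+5 mod 26 — an affine cipher.
Undoing it on pennw: p(15)→7·(15−5)≡18=s; e(4)→7·(4−5)≡19=t; n(13)→7·(13−5)≡4=e; n(13)→7·(13−5)≡4=e; w(22)→7·(22−5)≡15=p (all mod 26).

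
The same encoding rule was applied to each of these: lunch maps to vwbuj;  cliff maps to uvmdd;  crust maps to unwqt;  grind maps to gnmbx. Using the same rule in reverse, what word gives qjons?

l(11)→v(21) and u(20)→w(22) fit y≡3x+14 (mod 26); the inverse of 3 mod 26 is 9. Each letter's alphabet position (a=0..z=25) is mapped through 3·x+14 mod 26 — an affine cipher.
Undoing it on qjons: q(16)→9·(16−14)≡18=s; j(9)→9·(9−14)≡7=h; o(14)→9·(14−14)≡0=a; n(13)→9·(13−14)≡17=r; s(18)→9·(18−14)≡10=k (all mod 26).

shark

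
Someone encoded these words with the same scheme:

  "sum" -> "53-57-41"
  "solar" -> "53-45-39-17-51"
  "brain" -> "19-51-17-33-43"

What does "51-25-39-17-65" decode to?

s(#19)→53 and u(#21)→57: differences scale by 2, so n = 2·pos + 15. Each letter becomes 2×(its alphabet position, a=1..z=26) + 15.
Undoing it on 51-25-39-17-65: 51→(51−15)÷2=18=r, 25→(25−15)÷2=5=e, 39→(39−15)÷2=12=l, 17→(17−15)÷2=1=a, 65→(65−15)÷2=25=y.

relay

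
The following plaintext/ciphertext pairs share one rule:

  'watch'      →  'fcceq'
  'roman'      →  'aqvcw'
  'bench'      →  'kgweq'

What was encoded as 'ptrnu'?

Shifts by position in watch: pos 0: w→f (+9), pos 1: a→c (+2), pos 2: t→c (+9), pos 3: c→e (+2) — repeating every 2. A repeating key of period 2 is used — shifts +9, +2 over and over.
Reversing it on ptrnu: p−9=g, t−2=r, r−9=i, n−2=l, u−9=l.

grill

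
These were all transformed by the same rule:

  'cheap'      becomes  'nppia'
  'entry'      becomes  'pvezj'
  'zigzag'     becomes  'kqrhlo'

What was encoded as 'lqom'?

aide

Shifts by position in cheap: pos 0: c→n (+11), pos 1: h→p (+8), pos 2: e→p (+11), pos 3: a→i (+8) — repeating every 2. A repeating key of period 2 is used — shifts +11, +8 over and over.
Undoing it on lqom: l−11=a, q−8=i, o−11=d, m−8=e.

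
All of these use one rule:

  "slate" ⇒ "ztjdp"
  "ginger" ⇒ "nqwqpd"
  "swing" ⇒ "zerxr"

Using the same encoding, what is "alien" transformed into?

In slate: s→z is +7, l→t is +8, a→j is +9, t→d is +10 — the shift increases by 1 each position. Letter i (0-indexed) is shifted by i+7, so successive shifts are 7, 8, 9, ….
On alien: a+7=h, l+8=t, i+9=r, e+10=o, n+11=y.

htroy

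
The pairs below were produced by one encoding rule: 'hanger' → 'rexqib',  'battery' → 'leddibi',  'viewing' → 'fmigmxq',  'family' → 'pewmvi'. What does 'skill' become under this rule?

Two shifts are in play — +4 for a/e/i/o/u, +10 for every other letter.
For skill: s(cons)+10=c, k(cons)+10=u, i(vowel)+4=m, l(cons)+10=v, l(cons)+10=v.

cumvv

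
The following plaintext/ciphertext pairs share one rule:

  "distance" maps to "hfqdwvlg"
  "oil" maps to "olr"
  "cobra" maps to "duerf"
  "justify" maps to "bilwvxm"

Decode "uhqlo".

liner

The output letters match the input read backwards, each shifted +3: distance reversed is ecnatsid. Read the word backwards and shift each letter +3.
Reversing it on uhqlo: shift back: u−3=r, h−3=e, q−3=n, l−3=i, o−3=l → renil; then reverse → liner.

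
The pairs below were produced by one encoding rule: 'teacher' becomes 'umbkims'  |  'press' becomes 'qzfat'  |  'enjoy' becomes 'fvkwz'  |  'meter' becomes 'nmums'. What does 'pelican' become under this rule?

qmmqdio

Shifts by position in teacher: pos 0: t→u (+1), pos 1: e→m (+8), pos 2: a→b (+1), pos 3: c→k (+8) — repeating every 2. A repeating key of period 2 is used — shifts +1, +8 over and over.
For pelican: p+1=q, e+8=m, l+1=m, i+8=q, c+1=d, a+8=i, n+1=o.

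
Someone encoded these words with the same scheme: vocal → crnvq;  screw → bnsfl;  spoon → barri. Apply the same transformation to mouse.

v(21)→c(2) and o(14)→r(17) fit y≡9x+21 (mod 26); the inverse of 9 mod 26 is 3. Each letter's alphabet position (a=0..z=25) is mapped through 9·x+21 mod 26 — an affine cipher.
Applying it to mouse: m(12)→9·12+21≡25=z; o(14)→9·14+21≡17=r; u(20)→9·20+21≡19=t; s(18)→9·18+21≡1=b; e(4)→9·4+21≡5=f (all mod 26).

zrtbf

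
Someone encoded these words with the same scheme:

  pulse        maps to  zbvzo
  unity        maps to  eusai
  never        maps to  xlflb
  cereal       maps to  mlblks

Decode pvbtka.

format

It's a Vigenère-style cipher with numeric key [10,7]: position i shifts by key[i mod 2].
Undoing it on pvbtka: p−10=f, v−7=o, b−10=r, t−7=m, k−10=a, a−7=t.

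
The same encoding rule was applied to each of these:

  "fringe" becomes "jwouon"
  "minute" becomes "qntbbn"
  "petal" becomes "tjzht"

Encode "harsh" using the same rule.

In fringe: f→j is +4, r→w is +5, i→o is +6, n→u is +7 — the shift increases by 1 each position. Each letter shifts forward by (position + 4), i.e. 4, 5, 6, … — the shift grows by one for each successive letter.
Applying it to harsh: h+4=l, a+5=f, r+6=x, s+7=z, h+8=p.

lfxzp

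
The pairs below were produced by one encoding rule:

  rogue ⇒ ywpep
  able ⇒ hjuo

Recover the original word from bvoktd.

unfair

Each letter shifts forward by (position + 7), i.e. 7, 8, 9, … — the shift grows by one for each successive letter.
Decoding bvoktd: b−7=u, v−8=n, o−9=f, k−10=a, t−11=i, d−12=r.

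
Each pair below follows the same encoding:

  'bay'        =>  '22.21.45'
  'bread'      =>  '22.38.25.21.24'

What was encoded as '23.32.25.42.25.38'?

clever

The number is (letter's place in the alphabet, a=1) + 20.
Undoing it on 23.32.25.42.25.38: 23→(23−20)÷1=3=c, 32→(32−20)÷1=12=l, 25→(25−20)÷1=5=e, 42→(42−20)÷1=22=v, 25→(25−20)÷1=5=e, 38→(38−20)÷1=18=r.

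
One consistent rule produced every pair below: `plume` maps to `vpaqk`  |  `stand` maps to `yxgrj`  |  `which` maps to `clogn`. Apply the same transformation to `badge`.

Shifts by position in plume: pos 0: p→v (+6), pos 1: l→p (+4), pos 2: u→a (+6), pos 3: m→q (+4) — repeating every 2. A repeating key of period 2 is used — shifts +6, +4 over and over.
For badge: b+6=h, a+4=e, d+6=j, g+4=k, e+6=k.

hejkk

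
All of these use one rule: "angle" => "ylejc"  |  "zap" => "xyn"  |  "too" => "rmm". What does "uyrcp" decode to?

water

Compare letters: a→y is +24, n→l is +24, g→e is +24 — a constant shift. Every letter moves 24 places later in the alphabet, wrapping around z→a.
Reversing it on uyrcp: u−24=w, y−24=a, r−24=t, c−24=e, p−24=r.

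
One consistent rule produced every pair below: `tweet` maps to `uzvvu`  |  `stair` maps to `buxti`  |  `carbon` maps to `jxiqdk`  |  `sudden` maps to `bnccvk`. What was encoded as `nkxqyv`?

unable

This is an affine cipher: with a=0,…,z=25, each position x becomes (19x+23) mod 26.
Decoding nkxqyv: n(13)→11·(13−23)≡20=u; k(10)→11·(10−23)≡13=n; x(23)→11·(23−23)≡0=a; q(16)→11·(16−23)≡1=b; y(24)→11·(24−23)≡11=l; v(21)→11·(21−23)≡4=e (all mod 26).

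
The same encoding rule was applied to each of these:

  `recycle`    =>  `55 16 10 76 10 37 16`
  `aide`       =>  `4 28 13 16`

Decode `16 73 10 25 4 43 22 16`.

exchange

r(#18)→55 and e(#5)→16: differences scale by 3, so n = 3·pos + 1. With a=1..z=26, the number is 3·pos + 1.
Decoding 16 73 10 25 4 43 22 16: 16→(16−1)÷3=5=e, 73→(73−1)÷3=24=x, 10→(10−1)÷3=3=c, 25→(25−1)÷3=8=h, 4→(4−1)÷3=1=a, 43→(43−1)÷3=14=n, 22→(22−1)÷3=7=g, 16→(16−1)÷3=5=e.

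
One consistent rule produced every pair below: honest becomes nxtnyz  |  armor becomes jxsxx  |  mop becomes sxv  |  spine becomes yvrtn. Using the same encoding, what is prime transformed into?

vxrsn

The shift depends on letter class: consonant h→n is +6, but vowel o→x is +9. Vowels shift forward by 9 and consonants shift forward by 6.
For prime: p(cons)+6=v, r(cons)+6=x, i(vowel)+9=r, m(cons)+6=s, e(vowel)+9=n.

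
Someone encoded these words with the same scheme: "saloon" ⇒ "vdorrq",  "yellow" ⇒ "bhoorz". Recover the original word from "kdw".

This is a Caesar cipher with shift 3.
Decoding kdw: k−3=h, d−3=a, w−3=t.

hat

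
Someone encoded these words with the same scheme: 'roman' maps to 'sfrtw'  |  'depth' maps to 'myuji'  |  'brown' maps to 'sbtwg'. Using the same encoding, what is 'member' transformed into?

wjgrjr

The output letters match the input read backwards, each shifted +5: roman reversed is namor. The word is reversed, then every letter is shifted forward by 5.
On member: reverse → rebmem; then shift: r+5=w, e+5=j, b+5=g, m+5=r, e+5=j, m+5=r.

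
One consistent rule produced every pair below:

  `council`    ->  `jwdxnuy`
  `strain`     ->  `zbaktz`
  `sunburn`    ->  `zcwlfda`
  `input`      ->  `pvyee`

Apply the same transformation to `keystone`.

In council: c→j is +7, o→w is +8, u→d is +9, n→x is +10 — the shift increases by 1 each position. Each letter shifts forward by (position + 7), i.e. 7, 8, 9, … — the shift grows by one for each successive letter.
For keystone: k+7=r, e+8=m, y+9=h, s+10=c, t+11=e, o+12=a, n+13=a, e+14=s.

rmhceaas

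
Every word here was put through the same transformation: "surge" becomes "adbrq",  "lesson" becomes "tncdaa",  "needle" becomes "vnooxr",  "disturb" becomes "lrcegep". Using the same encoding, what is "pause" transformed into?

In surge: s→a is +8, u→d is +9, r→b is +10, g→r is +11 — the shift increases by 1 each position. Each letter shifts forward by (position + 8), i.e. 8, 9, 10, … — the shift grows by one for each successive letter.
Applying it to pause: p+8=x, a+9=j, u+10=e, s+11=d, e+12=q.

xjedq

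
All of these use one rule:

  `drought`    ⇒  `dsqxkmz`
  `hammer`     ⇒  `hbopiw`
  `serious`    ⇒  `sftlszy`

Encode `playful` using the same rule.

In drought: d→d is +0, r→s is +1, o→q is +2, u→x is +3 — the shift increases by 1 each position. The shift increases by 1 at each position, starting from +0: 0, 1, 2, ….
For playful: p+0=p, l+1=m, a+2=c, y+3=b, f+4=j, u+5=z, l+6=r.

pmcbjzr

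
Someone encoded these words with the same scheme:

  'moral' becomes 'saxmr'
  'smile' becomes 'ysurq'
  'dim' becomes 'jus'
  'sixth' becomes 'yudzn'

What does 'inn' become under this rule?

utt

The shift depends on letter class: consonant m→s is +6, but vowel o→a is +12. Two shifts are in play — +12 for a/e/i/o/u, +6 for every other letter.
For inn: i(vowel)+12=u, n(cons)+6=t, n(cons)+6=t.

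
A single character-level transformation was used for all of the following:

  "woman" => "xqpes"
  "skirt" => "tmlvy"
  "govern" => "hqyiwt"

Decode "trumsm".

spring

In woman: w→x is +1, o→q is +2, m→p is +3, a→e is +4 — the shift increases by 1 each position. Letter i (0-indexed) is shifted by i+1, so successive shifts are 1, 2, 3, ….
Decoding trumsm: t−1=s, r−2=p, u−3=r, m−4=i, s−5=n, m−6=g.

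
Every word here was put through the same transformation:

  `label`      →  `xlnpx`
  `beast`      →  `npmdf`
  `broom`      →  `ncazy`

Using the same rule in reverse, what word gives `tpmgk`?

heavy

A repeating key of period 2 is used — shifts +12, +11 over and over.
Undoing it on tpmgk: t−12=h, p−11=e, m−12=a, g−11=v, k−12=y.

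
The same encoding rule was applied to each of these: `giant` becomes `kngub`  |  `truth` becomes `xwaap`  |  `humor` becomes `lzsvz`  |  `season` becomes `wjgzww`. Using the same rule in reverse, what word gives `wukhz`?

In giant: g→k is +4, i→n is +5, a→g is +6, n→u is +7 — the shift increases by 1 each position. Letter i (0-indexed) is shifted by i+4, so successive shifts are 4, 5, 6, ….
Reversing it on wukhz: w−4=s, u−5=p, k−6=e, h−7=a, z−8=r.

spear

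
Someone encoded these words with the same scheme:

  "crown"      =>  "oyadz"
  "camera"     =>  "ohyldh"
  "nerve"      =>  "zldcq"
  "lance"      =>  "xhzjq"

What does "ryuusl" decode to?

Shifts by position in crown: pos 0: c→o (+12), pos 1: r→y (+7), pos 2: o→a (+12), pos 3: w→d (+7) — repeating every 2. It's a Vigenère-style cipher with numeric key [12,7]: position i shifts by key[i mod 2].
Undoing it on ryuusl: r−12=f, y−7=r, u−12=i, u−7=n, s−12=g, l−7=e.

fringe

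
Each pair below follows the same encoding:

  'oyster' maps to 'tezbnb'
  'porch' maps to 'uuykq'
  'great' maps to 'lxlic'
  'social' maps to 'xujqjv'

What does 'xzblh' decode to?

In oyster: o→t is +5, y→e is +6, s→z is +7, t→b is +8 — the shift increases by 1 each position. Letter i (0-indexed) is shifted by i+5, so successive shifts are 5, 6, 7, ….
Undoing it on xzblh: x−5=s, z−6=t, b−7=u, l−8=d, h−9=y.

study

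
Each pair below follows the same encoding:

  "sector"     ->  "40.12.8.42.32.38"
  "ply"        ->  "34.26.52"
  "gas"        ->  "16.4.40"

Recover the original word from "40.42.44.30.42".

stunt

s(#19)→40 and e(#5)→12: differences scale by 2, so n = 2·pos + 2. With a=1..z=26, the number is 2·pos + 2.
Reversing it on 40.42.44.30.42: 40→(40−2)÷2=19=s, 42→(42−2)÷2=20=t, 44→(44−2)÷2=21=u, 30→(30−2)÷2=14=n, 42→(42−2)÷2=20=t.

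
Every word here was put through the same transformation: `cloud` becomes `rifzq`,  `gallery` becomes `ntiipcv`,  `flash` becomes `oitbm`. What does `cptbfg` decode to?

c(2)→r(17) and l(11)→i(8) fit y≡25x+19 (mod 26); the inverse of 25 mod 26 is 25. Treating letters as 0–25, the rule is x ↦ 25x + 19 (mod 26).
Reversing it on cptbfg: c(2)→25·(2−19)≡17=r; p(15)→25·(15−19)≡4=e; t(19)→25·(19−19)≡0=a; b(1)→25·(1−19)≡18=s; f(5)→25·(5−19)≡14=o; g(6)→25·(6−19)≡13=n (all mod 26).

reason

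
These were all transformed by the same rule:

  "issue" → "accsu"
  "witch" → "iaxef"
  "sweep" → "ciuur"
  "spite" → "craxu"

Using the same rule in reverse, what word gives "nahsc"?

virus

i(8)→a(0) and s(18)→c(2) fit y≡21x+14 (mod 26); the inverse of 21 mod 26 is 5. Treating letters as 0–25, the rule is x ↦ 21x + 14 (mod 26).
Undoing it on nahsc: n(13)→5·(13−14)≡21=v; a(0)→5·(0−14)≡8=i; h(7)→5·(7−14)≡17=r; s(18)→5·(18−14)≡20=u; c(2)→5·(2−14)≡18=s (all mod 26).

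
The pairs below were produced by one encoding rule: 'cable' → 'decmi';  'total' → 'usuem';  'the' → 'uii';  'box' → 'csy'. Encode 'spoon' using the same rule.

The shift depends on letter class: consonant c→d is +1, but vowel a→e is +4. Two shifts are in play — +4 for a/e/i/o/u, +1 for every other letter.
Applying it to spoon: s(cons)+1=t, p(cons)+1=q, o(vowel)+4=s, o(vowel)+4=s, n(cons)+1=o.

tqsso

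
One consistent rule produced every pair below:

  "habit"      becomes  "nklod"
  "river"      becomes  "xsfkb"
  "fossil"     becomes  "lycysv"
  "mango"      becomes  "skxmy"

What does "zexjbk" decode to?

Shifts by position in habit: pos 0: h→n (+6), pos 1: a→k (+10), pos 2: b→l (+10), pos 3: i→o (+6), pos 4: t→d (+10) — repeating every 3. A repeating key of period 3 is used — shifts +6, +10, +10 over and over.
Decoding zexjbk: z−6=t, e−10=u, x−10=n, j−6=d, b−10=r, k−10=a.

tundra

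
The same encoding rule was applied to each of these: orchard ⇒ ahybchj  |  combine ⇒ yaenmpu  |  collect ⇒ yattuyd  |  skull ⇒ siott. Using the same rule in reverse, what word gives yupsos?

census

o(14)→a(0) and r(17)→h(7) fit y≡11x+2 (mod 26); the inverse of 11 mod 26 is 19. Treating letters as 0–25, the rule is x ↦ 11x + 2 (mod 26).
Undoing it on yupsos: y(24)→19·(24−2)≡2=c; u(20)→19·(20−2)≡4=e; p(15)→19·(15−2)≡13=n; s(18)→19·(18−2)≡18=s; o(14)→19·(14−2)≡20=u; s(18)→19·(18−2)≡18=s (all mod 26).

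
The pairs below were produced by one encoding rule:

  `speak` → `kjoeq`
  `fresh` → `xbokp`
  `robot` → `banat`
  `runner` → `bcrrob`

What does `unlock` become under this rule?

crzawq

Each letter's alphabet position (a=0..z=25) is mapped through 9·x+4 mod 26 — an affine cipher.
On unlock: u(20)→9·20+4≡2=c; n(13)→9·13+4≡17=r; l(11)→9·11+4≡25=z; o(14)→9·14+4≡0=a; c(2)→9·2+4≡22=w; k(10)→9·10+4≡16=q (all mod 26).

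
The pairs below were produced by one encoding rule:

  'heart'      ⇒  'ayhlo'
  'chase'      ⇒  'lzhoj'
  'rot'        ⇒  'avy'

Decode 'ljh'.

ace

Two steps: reverse the string, then apply a Caesar shift of +7.
Reversing it on ljh: shift back: l−7=e, j−7=c, h−7=a → eca; then reverse → ace.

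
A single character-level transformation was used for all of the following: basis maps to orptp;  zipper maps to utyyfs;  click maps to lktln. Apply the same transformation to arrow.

rssbd

Treating letters as 0–25, the rule is x ↦ 23x + 17 (mod 26).
On arrow: a(0)→23·0+17≡17=r; r(17)→23·17+17≡18=s; r(17)→23·17+17≡18=s; o(14)→23·14+17≡1=b; w(22)→23·22+17≡3=d (all mod 26).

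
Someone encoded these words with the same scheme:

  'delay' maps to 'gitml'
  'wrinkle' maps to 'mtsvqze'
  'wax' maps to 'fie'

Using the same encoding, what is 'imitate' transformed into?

mbibquq

The output letters match the input read backwards, each shifted +8: delay reversed is yaled. Read the word backwards and shift each letter +8.
Applying it to imitate: reverse → etatimi; then shift: e+8=m, t+8=b, a+8=i, t+8=b, i+8=q, m+8=u, i+8=q.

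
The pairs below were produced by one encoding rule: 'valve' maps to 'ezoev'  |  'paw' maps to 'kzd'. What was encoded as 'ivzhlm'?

Each pair mirrors across the alphabet (v↔e, a↔z, l↔o): positions sum to 25. Each letter is replaced by its mirror in the alphabet: a↔z, b↔y, c↔x, and so on (the Atbash cipher).
Decoding ivzhlm: i↔r, v↔e, z↔a, h↔s, l↔o, m↔n.

reason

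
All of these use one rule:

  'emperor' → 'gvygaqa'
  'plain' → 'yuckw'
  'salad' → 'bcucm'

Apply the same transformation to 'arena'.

cagwc

The shift depends on letter class: consonant m→v is +9, but vowel e→g is +2. Vowels shift forward by 2 and consonants shift forward by 9.
On arena: a(vowel)+2=c, r(cons)+9=a, e(vowel)+2=g, n(cons)+9=w, a(vowel)+2=c.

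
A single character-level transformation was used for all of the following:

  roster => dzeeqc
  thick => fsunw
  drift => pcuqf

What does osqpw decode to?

cheek

Shifts by position in roster: pos 0: r→d (+12), pos 1: o→z (+11), pos 2: s→e (+12), pos 3: t→e (+11) — repeating every 2. A repeating key of period 2 is used — shifts +12, +11 over and over.
Reversing it on osqpw: o−12=c, s−11=h, q−12=e, p−11=e, w−12=k.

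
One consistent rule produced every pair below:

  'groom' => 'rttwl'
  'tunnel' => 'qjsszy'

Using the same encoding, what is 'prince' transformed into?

jhsnwu

Read the word backwards and shift each letter +5.
On prince: reverse → ecnirp; then shift: e+5=j, c+5=h, n+5=s, i+5=n, r+5=w, p+5=u.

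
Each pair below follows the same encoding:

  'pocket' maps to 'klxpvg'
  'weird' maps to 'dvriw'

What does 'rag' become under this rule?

Each pair mirrors across the alphabet (p↔k, o↔l, c↔x): positions sum to 25. Letters are reflected about the middle of the alphabet (position → 25−position): Atbash.
Applying it to rag: r↔i, a↔z, g↔t.

izt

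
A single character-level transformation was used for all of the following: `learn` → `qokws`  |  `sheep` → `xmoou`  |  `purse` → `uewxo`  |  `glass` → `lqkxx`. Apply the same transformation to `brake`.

Vowels shift forward by 10 and consonants shift forward by 5.
For brake: b(cons)+5=g, r(cons)+5=w, a(vowel)+10=k, k(cons)+5=p, e(vowel)+10=o.

gwkpo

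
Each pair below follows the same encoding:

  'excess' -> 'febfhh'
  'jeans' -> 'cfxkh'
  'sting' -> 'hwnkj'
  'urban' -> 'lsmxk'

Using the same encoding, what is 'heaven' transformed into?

This is an affine cipher: with a=0,…,z=25, each position x becomes (15x+23) mod 26.
Applying it to heaven: h(7)→15·7+23≡24=y; e(4)→15·4+23≡5=f; a(0)→15·0+23≡23=x; v(21)→15·21+23≡0=a; e(4)→15·4+23≡5=f; n(13)→15·13+23≡10=k (all mod 26).

yfxafk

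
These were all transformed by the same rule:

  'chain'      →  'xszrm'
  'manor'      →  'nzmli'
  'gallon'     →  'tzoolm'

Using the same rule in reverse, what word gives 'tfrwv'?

Each pair mirrors across the alphabet (c↔x, h↔s, a↔z): positions sum to 25. This is the alphabet-reversal cipher (Atbash): a becomes z, b becomes y, etc.
Undoing it on tfrwv: t↔g, f↔u, r↔i, w↔d, v↔e.

guide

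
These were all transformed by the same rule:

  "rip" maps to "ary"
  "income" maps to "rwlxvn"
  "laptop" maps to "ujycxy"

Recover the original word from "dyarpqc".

Compare letters: r→a is +9, i→r is +9, p→y is +9 — a constant shift. Every letter moves 9 places later in the alphabet, wrapping around z→a.
Undoing it on dyarpqc: d−9=u, y−9=p, a−9=r, r−9=i, p−9=g, q−9=h, c−9=t.

upright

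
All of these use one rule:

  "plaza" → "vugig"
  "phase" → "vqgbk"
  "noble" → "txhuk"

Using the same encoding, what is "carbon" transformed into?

ijxkuw

Shifts by position in plaza: pos 0: p→v (+6), pos 1: l→u (+9), pos 2: a→g (+6), pos 3: z→i (+9) — repeating every 2. It's a Vigenère-style cipher with numeric key [6,9]: position i shifts by key[i mod 2].
On carbon: c+6=i, a+9=j, r+6=x, b+9=k, o+6=u, n+9=w.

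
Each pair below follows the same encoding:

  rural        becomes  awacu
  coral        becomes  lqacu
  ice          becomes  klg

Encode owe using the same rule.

qfg

The shift depends on letter class: consonant r→a is +9, but vowel u→w is +2. Two shifts are in play — +2 for a/e/i/o/u, +9 for every other letter.
For owe: o(vowel)+2=q, w(cons)+9=f, e(vowel)+2=g.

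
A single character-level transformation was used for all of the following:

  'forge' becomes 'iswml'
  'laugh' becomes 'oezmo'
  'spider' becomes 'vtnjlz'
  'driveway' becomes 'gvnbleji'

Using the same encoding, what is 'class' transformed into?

Each letter shifts forward by (position + 3), i.e. 3, 4, 5, … — the shift grows by one for each successive letter.
Applying it to class: c+3=f, l+4=p, a+5=f, s+6=y, s+7=z.

fpfyz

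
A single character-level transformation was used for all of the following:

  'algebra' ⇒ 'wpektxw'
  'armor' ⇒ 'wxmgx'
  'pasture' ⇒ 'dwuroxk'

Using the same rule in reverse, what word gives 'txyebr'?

This is an affine cipher: with a=0,…,z=25, each position x becomes (23x+22) mod 26.
Reversing it on txyebr: t(19)→17·(19−22)≡1=b; x(23)→17·(23−22)≡17=r; y(24)→17·(24−22)≡8=i; e(4)→17·(4−22)≡6=g; b(1)→17·(1−22)≡7=h; r(17)→17·(17−22)≡19=t (all mod 26).

bright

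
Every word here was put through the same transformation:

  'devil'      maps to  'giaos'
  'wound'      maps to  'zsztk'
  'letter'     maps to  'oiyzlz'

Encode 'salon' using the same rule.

The shift increases by 1 at each position, starting from +3: 3, 4, 5, ….
For salon: s+3=v, a+4=e, l+5=q, o+6=u, n+7=u.

vequu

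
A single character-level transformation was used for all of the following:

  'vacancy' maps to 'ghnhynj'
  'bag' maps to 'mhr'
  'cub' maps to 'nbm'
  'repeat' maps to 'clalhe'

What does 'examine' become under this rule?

lihxpyl

Vowels shift forward by 7 and consonants shift forward by 11.
Applying it to examine: e(vowel)+7=l, x(cons)+11=i, a(vowel)+7=h, m(cons)+11=x, i(vowel)+7=p, n(cons)+11=y, e(vowel)+7=l.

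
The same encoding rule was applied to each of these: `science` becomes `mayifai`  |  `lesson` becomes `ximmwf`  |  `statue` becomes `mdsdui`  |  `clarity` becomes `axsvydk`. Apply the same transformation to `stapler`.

mdsnxiv

s(18)→m(12) and c(2)→a(0) fit y≡17x+18 (mod 26); the inverse of 17 mod 26 is 23. This is an affine cipher: with a=0,…,z=25, each position x becomes (17x+18) mod 26.
Applying it to stapler: s(18)→17·18+18≡12=m; t(19)→17·19+18≡3=d; a(0)→17·0+18≡18=s; p(15)→17·15+18≡13=n; l(11)→17·11+18≡23=x; e(4)→17·4+18≡8=i; r(17)→17·17+18≡21=v (all mod 26).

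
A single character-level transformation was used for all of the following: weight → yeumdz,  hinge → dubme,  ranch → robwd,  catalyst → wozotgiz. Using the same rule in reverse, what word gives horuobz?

variant

Each letter's alphabet position (a=0..z=25) is mapped through 17·x+14 mod 26 — an affine cipher.
Undoing it on horuobz: h(7)→23·(7−14)≡21=v; o(14)→23·(14−14)≡0=a; r(17)→23·(17−14)≡17=r; u(20)→23·(20−14)≡8=i; o(14)→23·(14−14)≡0=a; b(1)→23·(1−14)≡13=n; z(25)→23·(25−14)≡19=t (all mod 26).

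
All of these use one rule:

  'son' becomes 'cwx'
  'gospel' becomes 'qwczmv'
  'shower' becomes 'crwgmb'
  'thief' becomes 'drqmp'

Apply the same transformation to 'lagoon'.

The rule splits by letter class: vowels +8, consonants +10.
Applying it to lagoon: l(cons)+10=v, a(vowel)+8=i, g(cons)+10=q, o(vowel)+8=w, o(vowel)+8=w, n(cons)+10=x.

viqwwx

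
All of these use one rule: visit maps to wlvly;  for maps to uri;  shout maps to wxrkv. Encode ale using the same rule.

hod

The output letters match the input read backwards, each shifted +3: visit reversed is tisiv. The word is reversed, then every letter is shifted forward by 3.
Applying it to ale: reverse → ela; then shift: e+3=h, l+3=o, a+3=d.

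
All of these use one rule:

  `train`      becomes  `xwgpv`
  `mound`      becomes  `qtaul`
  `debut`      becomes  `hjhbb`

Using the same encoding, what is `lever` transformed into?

Letter i (0-indexed) is shifted by i+4, so successive shifts are 4, 5, 6, ….
For lever: l+4=p, e+5=j, v+6=b, e+7=l, r+8=z.

pjblz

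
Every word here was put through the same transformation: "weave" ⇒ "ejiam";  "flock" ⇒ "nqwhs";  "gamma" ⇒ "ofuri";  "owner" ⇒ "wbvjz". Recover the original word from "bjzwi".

terra

Shifts by position in weave: pos 0: w→e (+8), pos 1: e→j (+5), pos 2: a→i (+8), pos 3: v→a (+5) — repeating every 2. It's a Vigenère-style cipher with numeric key [8,5]: position i shifts by key[i mod 2].
Decoding bjzwi: b−8=t, j−5=e, z−8=r, w−5=r, i−8=a.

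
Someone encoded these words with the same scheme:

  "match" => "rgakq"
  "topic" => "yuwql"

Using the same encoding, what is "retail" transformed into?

wkairv

In match: m→r is +5, a→g is +6, t→a is +7, c→k is +8 — the shift increases by 1 each position. The shift increases by 1 at each position, starting from +5: 5, 6, 7, ….
Applying it to retail: r+5=w, e+6=k, t+7=a, a+8=i, i+9=r, l+10=v.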